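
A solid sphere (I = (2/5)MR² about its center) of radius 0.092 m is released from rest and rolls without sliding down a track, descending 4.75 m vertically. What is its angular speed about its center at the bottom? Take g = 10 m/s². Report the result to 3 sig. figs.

For this body I = (2/5)MR², i.e. k = I/(MR²) = 0.4.
Since it rolls without slipping, ω = v/R and KE = ½Mv² + ½Iω² = ½(1+k)Mv² = (7/10)Mv².
Energy conservation Mgh = ½(1+k)Mv² gives v = √(2gh/(1+k)) = √(2 × 10 × 4.75 / 1.4) = 8.238 m/s.
The angular speed follows from ω = v/R = 8.238/0.092 ≈ 89.5 rad/s.

ω ≈ 89.5 rad/s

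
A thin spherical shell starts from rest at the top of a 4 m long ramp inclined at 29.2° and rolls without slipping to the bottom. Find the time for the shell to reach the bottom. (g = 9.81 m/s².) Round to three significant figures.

For this body I = (2/3)MR², i.e. k = I/(MR²) = 2/3.
Along the incline Mg sinθ − f = Ma, and torque about the center fR = Iα = kMR²(a/R) gives f = kMa.
Hence a = g sinθ/(1+k) = 9.81×sin29.2°/1.667 = 2.872 m/s².
Starting from rest, L = ½at², so t = √(2L/a) = √(2×4/2.872) ≈ 1.67 s.

t ≈ 1.67 s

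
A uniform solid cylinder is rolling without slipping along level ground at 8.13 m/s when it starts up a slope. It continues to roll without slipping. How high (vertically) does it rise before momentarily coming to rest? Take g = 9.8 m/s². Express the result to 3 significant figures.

h ≈ 5.06 m

With I = (1/2)MR², the ratio k = I/(MR²) is 0.5.
Rolling without slipping gives ω = v/R, so the total kinetic energy is ½Mv² + ½Iω² = ½(1+k)Mv² = (3/4)Mv².
At the top the kinetic energy is zero, so (3/4)Mv₀² = Mgh.
Thus h = (1+k)v₀²/(2g) = 1.5 × 8.13² / (2 × 9.8) ≈ 5.06 m.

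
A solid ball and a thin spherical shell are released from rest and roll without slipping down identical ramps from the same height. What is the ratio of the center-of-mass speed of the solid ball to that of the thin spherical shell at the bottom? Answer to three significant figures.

v_ratio ≈ 1.09

Each satisfies Mgh = ½(1+k)Mv² with k = I/(MR²), so v ∝ 1/√(1+k).
For the solid ball k = 0.4; for the thin spherical shell k = 2/3.
v₁/v₂ = √((1+k₂)/(1+k₁)) = √(1.667/1.4) ≈ 1.09.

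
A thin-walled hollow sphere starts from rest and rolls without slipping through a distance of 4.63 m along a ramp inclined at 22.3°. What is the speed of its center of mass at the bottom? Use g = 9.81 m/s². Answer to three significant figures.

v ≈ 4.55 m/s

Here I = (2/3)MR², so the shape factor k = I/(MR²) = 2/3.
Rolling without slipping gives ω = v/R, so the total kinetic energy is ½Mv² + ½Iω² = ½(1+k)Mv² = (5/6)Mv².
The vertical drop is h = L sinθ = 4.63 × sin22.3° = 1.757 m.
Setting Mgh = (5/6)Mv² gives v = √(2gh/(1+k)) = √(2·9.81·1.757/1.667) ≈ 4.55 m/s.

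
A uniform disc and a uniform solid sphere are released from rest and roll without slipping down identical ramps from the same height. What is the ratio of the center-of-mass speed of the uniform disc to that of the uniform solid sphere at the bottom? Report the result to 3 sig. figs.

Each satisfies Mgh = ½(1+k)Mv² with k = I/(MR²), so v ∝ 1/√(1+k).
For the uniform disc k = 0.5; for the uniform solid sphere k = 0.4.
v₁/v₂ = √((1+k₂)/(1+k₁)) = √(1.4/1.5) ≈ 0.966.

v_ratio ≈ 0.966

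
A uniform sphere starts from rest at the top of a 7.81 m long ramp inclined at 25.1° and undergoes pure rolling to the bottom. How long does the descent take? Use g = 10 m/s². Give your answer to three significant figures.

t ≈ 2.27 s

The moment of inertia is (2/5)MR², giving k ≡ I/(MR²) = 0.4.
Newton's second law down the slope: Mg sinθ − f = Ma. The torque equation fR = Iα (with α = a/R) gives f = kMa.
Hence a = g sinθ/(1+k) = 10×sin25.1°/1.4 = 3.03 m/s².
With constant a from rest, t = √(2L/a) = √(2·7.81/3.03) ≈ 2.27 s.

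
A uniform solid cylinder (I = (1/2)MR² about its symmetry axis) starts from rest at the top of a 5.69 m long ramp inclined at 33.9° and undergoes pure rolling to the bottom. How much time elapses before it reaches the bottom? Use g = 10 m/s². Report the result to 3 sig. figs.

t ≈ 1.75 s

For this body I = (1/2)MR², i.e. k = I/(MR²) = 0.5.
Newton's second law down the slope: Mg sinθ − f = Ma. The torque equation fR = Iα (with α = a/R) gives f = kMa.
Hence a = g sinθ/(1+k) = 10×sin33.9°/1.5 = 3.718 m/s².
Starting from rest, L = ½at², so t = √(2L/a) = √(2×5.69/3.718) ≈ 1.75 s.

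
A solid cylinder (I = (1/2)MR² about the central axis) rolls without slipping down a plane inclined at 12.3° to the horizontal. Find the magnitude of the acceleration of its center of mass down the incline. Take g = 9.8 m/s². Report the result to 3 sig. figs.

a ≈ 1.39 m/s²

The moment of inertia is (1/2)MR², giving k ≡ I/(MR²) = 0.5.
Newton's second law down the slope: Mg sinθ − f = Ma. The torque equation fR = Iα (with α = a/R) gives f = kMa.
Eliminating f: Mg sinθ = (1+k)Ma, so a = g sinθ/(1+k) = 9.8 × sin12.3° / 1.5 ≈ 1.39 m/s².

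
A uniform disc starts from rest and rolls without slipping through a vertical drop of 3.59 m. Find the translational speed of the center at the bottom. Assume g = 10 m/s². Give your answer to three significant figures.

v ≈ 6.92 m/s

Here I = (1/2)MR², so the shape factor k = I/(MR²) = 0.5.
Rolling without slipping gives ω = v/R, so the total kinetic energy is ½Mv² + ½Iω² = ½(1+k)Mv² = (3/4)Mv².
Energy conservation: Mgh = (3/4)Mv², so v = √(2gh/(1+k)) = √(2 × 10 × 3.59 / 1.5) ≈ 6.92 m/s.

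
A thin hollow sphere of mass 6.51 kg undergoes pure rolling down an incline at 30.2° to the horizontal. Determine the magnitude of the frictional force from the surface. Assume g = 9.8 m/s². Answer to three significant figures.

f ≈ 12.8 N

The moment of inertia is (2/3)MR², giving k ≡ I/(MR²) = 2/3.
Newton's second law down the slope: Mg sinθ − f = Ma. The torque equation fR = Iα (with α = a/R) gives f = kMa.
Combining, a = g sinθ/(1+k) and f = kMa = kMg sinθ/(1+k).
f = (2/3) × 6.51 × 9.8 × sin30.2° / 1.667 ≈ 12.8 N.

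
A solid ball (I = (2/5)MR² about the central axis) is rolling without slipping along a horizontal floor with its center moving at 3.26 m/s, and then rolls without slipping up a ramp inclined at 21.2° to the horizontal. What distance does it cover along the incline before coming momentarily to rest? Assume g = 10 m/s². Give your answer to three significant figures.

d ≈ 2.06 m

For this body I = (2/5)MR², i.e. k = I/(MR²) = 0.4.
Since it rolls without slipping, ω = v/R and KE = ½Mv² + ½Iω² = ½(1+k)Mv² = (7/10)Mv².
Setting this equal to Mgh gives the vertical rise h = (1+k)v₀²/(2g) = 1.4×3.26²/(2×10) = 0.7439 m.
Along the incline, d = h/sinθ = 0.7439/sin21.2° ≈ 2.06 m.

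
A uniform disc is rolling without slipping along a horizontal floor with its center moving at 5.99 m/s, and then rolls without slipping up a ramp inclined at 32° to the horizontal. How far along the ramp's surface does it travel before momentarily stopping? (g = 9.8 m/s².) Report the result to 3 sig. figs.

d ≈ 5.18 m

With I = (1/2)MR², the ratio k = I/(MR²) is 0.5.
The rolling condition ω = v/R makes the rotational term ½I(v/R)² = ½kMv², so KE_total = ½(1+k)Mv² = (3/4)Mv².
Setting this equal to Mgh gives the vertical rise h = (1+k)v₀²/(2g) = 1.5×5.99²/(2×9.8) = 2.746 m.
The distance along the slope is d = h/sinθ = 2.746/sin32° ≈ 5.18 m.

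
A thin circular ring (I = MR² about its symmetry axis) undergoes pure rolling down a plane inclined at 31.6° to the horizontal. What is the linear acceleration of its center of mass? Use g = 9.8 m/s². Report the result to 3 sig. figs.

a ≈ 2.57 m/s²

For this body I = MR², i.e. k = I/(MR²) = 1.
Translational: Mg sinθ − f = Ma. Rotational about the CM: fR = Iα = kMRa, so f = kMa.
Eliminating f: Mg sinθ = (1+k)Ma, so a = g sinθ/(1+k) = 9.8 × sin31.6° / 2 ≈ 2.57 m/s².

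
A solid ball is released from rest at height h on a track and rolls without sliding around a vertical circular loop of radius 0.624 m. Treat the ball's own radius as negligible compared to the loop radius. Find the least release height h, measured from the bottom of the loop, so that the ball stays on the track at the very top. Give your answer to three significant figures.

Here I = (2/5)MR², so the shape factor k = I/(MR²) = 0.4.
At the top, contact is just lost when gravity alone supplies the centripetal force: Mg = Mv_top²/r, i.e. v_top² = gr.
With ω = v/R, the kinetic energy at speed v is ½(1+k)Mv² = (7/10)Mv².
Energy conservation from release (height h) to the top (height 2r): Mgh = Mg(2r) + (7/10)M·gr.
Thus h_min = 2r + (1+k)r/2 = r(2 + 1.4/2) = 0.624 × 2.7 ≈ 1.68 m.

h_min ≈ 1.68 m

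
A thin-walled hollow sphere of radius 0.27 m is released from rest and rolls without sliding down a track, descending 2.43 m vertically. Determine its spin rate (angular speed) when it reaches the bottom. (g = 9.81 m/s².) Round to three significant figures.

ω ≈ 19.8 rad/s

With I = (2/3)MR², the ratio k = I/(MR²) is 2/3.
The rolling condition ω = v/R makes the rotational term ½I(v/R)² = ½kMv², so KE_total = ½(1+k)Mv² = (5/6)Mv².
Energy conservation Mgh = ½(1+k)Mv² gives v = √(2gh/(1+k)) = √(2 × 9.81 × 2.43 / 1.667) = 5.348 m/s.
Then ω = v/R = 5.348 / 0.27 ≈ 19.8 rad/s.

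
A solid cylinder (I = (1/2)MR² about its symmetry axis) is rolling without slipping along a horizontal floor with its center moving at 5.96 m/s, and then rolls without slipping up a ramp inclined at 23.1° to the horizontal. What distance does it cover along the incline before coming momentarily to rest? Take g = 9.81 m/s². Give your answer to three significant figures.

d ≈ 6.92 m

For this body I = (1/2)MR², i.e. k = I/(MR²) = 0.5.
Rolling without slipping gives ω = v/R, so the total kinetic energy is ½Mv² + ½Iω² = ½(1+k)Mv² = (3/4)Mv².
Setting this equal to Mgh gives the vertical rise h = (1+k)v₀²/(2g) = 1.5×5.96²/(2×9.81) = 2.716 m.
The distance along the slope is d = h/sinθ = 2.716/sin23.1° ≈ 6.92 m.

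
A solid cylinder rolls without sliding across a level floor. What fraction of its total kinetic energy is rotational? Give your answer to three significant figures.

fraction ≈ 0.333

With I = (1/2)MR², the ratio k = I/(MR²) is 0.5.
With ω = v/R, KE_trans = ½Mv² and KE_rot = ½Iω² = ½kMv², so KE_total = ½(1+k)Mv².
The rotational fraction is therefore k/(1+k) = 0.5/1.5 ≈ 0.333.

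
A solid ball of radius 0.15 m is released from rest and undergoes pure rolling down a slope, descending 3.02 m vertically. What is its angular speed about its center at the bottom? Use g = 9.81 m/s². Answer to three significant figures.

ω ≈ 43.4 rad/s

For this body I = (2/5)MR², i.e. k = I/(MR²) = 0.4.
Since it rolls without slipping, ω = v/R and KE = ½Mv² + ½Iω² = ½(1+k)Mv² = (7/10)Mv².
Energy conservation Mgh = ½(1+k)Mv² gives v = √(2gh/(1+k)) = √(2 × 9.81 × 3.02 / 1.4) = 6.506 m/s.
The angular speed follows from ω = v/R = 6.506/0.15 ≈ 43.4 rad/s.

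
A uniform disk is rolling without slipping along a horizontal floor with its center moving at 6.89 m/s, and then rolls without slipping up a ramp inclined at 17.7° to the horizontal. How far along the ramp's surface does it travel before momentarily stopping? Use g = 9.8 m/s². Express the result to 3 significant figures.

The moment of inertia is (1/2)MR², giving k ≡ I/(MR²) = 0.5.
Rolling without slipping gives ω = v/R, so the total kinetic energy is ½Mv² + ½Iω² = ½(1+k)Mv² = (3/4)Mv².
Setting this equal to Mgh gives the vertical rise h = (1+k)v₀²/(2g) = 1.5×6.89²/(2×9.8) = 3.633 m.
Along the incline, d = h/sinθ = 3.633/sin17.7° ≈ 11.9 m.

d ≈ 11.9 m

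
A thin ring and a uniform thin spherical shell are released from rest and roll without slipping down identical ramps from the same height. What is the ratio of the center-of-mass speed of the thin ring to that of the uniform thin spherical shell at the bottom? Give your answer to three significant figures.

v_ratio ≈ 0.913

Each satisfies Mgh = ½(1+k)Mv² with k = I/(MR²), so v ∝ 1/√(1+k).
For the thin ring k = 1; for the uniform thin spherical shell k = 2/3.
v₁/v₂ = √((1+k₂)/(1+k₁)) = √(1.667/2) ≈ 0.913.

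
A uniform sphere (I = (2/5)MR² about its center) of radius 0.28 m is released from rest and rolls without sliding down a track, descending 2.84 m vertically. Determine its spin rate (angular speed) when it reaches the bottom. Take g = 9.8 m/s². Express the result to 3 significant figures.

With I = (2/5)MR², the ratio k = I/(MR²) is 0.4.
Pure rolling means v = ωR; then KE = ½Mv² + ½I(v/R)² = ½(1+k)Mv² = (7/10)Mv².
Energy conservation Mgh = ½(1+k)Mv² gives v = √(2gh/(1+k)) = √(2 × 9.8 × 2.84 / 1.4) = 6.306 m/s.
Then ω = v/R = 6.306 / 0.28 ≈ 22.5 rad/s.

ω ≈ 22.5 rad/s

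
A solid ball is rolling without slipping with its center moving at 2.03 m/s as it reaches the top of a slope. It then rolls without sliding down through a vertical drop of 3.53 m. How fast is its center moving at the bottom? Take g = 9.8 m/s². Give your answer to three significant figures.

The moment of inertia is (2/5)MR², giving k ≡ I/(MR²) = 0.4.
Since it rolls without slipping, ω = v/R and KE = ½Mv² + ½Iω² = ½(1+k)Mv² = (7/10)Mv².
Conserving energy between top and bottom: (7/10)Mv² = (7/10)Mv₀² + Mgh, hence v² = v₀² + 2gh/(1+k).
v = √(2.03² + 2×9.8×3.53/1.4) = √53.54 ≈ 7.32 m/s.

v ≈ 7.32 m/s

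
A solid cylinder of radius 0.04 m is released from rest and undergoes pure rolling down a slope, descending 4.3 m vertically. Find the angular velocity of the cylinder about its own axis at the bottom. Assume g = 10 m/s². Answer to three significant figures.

ω ≈ 189 rad/s

Here I = (1/2)MR², so the shape factor k = I/(MR²) = 0.5.
Pure rolling means v = ωR; then KE = ½Mv² + ½I(v/R)² = ½(1+k)Mv² = (3/4)Mv².
Energy conservation Mgh = ½(1+k)Mv² gives v = √(2gh/(1+k)) = √(2 × 10 × 4.3 / 1.5) = 7.572 m/s.
The angular speed follows from ω = v/R = 7.572/0.04 ≈ 189 rad/s.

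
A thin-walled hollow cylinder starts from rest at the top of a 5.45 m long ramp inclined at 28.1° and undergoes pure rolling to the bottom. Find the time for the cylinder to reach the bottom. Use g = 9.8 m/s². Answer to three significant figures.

For this body I = MR², i.e. k = I/(MR²) = 1.
Newton's second law down the slope: Mg sinθ − f = Ma. The torque equation fR = Iα (with α = a/R) gives f = kMa.
Hence a = g sinθ/(1+k) = 9.8×sin28.1°/2 = 2.308 m/s².
With constant a from rest, t = √(2L/a) = √(2·5.45/2.308) ≈ 2.17 s.

t ≈ 2.17 s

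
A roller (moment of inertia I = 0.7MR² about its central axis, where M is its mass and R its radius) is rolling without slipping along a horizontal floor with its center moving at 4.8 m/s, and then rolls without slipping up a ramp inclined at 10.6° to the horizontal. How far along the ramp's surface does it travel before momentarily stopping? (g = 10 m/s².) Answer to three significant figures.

d ≈ 10.6 m

For this body I = 0.7MR², i.e. k = I/(MR²) = 0.7.
The rolling condition ω = v/R makes the rotational term ½I(v/R)² = ½kMv², so KE_total = ½(1+k)Mv² = (17/20)Mv².
Setting this equal to Mgh gives the vertical rise h = (1+k)v₀²/(2g) = 1.7×4.8²/(2×10) = 1.958 m.
Along the incline, d = h/sinθ = 1.958/sin10.6° ≈ 10.6 m.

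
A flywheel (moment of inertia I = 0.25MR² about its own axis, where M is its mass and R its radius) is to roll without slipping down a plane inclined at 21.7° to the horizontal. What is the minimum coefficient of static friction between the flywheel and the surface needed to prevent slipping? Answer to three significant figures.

For this body I = 0.25MR², i.e. k = I/(MR²) = 0.25.
Along the incline Mg sinθ − f = Ma, and torque about the center fR = Iα = kMR²(a/R) gives f = kMa.
These give a = g sinθ/(1+k) and the required friction f = kMg sinθ/(1+k).
The normal force is N = Mg cosθ, so μ_min = f/N = k tanθ/(1+k).
μ_min = 0.25 × tan21.7° / 1.25 ≈ 0.0796.

μ_min ≈ 0.0796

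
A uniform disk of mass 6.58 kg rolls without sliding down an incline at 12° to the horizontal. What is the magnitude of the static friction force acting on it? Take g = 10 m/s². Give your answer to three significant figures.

The moment of inertia is (1/2)MR², giving k ≡ I/(MR²) = 0.5.
Newton's second law down the slope: Mg sinθ − f = Ma. The torque equation fR = Iα (with α = a/R) gives f = kMa.
Combining, a = g sinθ/(1+k) and f = kMa = kMg sinθ/(1+k).
f = 0.5 × 6.58 × 10 × sin12° / 1.5 ≈ 4.56 N.

f ≈ 4.56 N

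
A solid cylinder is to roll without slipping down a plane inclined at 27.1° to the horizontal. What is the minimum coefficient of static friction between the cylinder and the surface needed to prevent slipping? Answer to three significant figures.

μ_min ≈ 0.171

The moment of inertia is (1/2)MR², giving k ≡ I/(MR²) = 0.5.
Along the incline Mg sinθ − f = Ma, and torque about the center fR = Iα = kMR²(a/R) gives f = kMa.
These give a = g sinθ/(1+k) and the required friction f = kMg sinθ/(1+k).
The normal force is N = Mg cosθ, so μ_min = f/N = k tanθ/(1+k).
μ_min = 0.5 × tan27.1° / 1.5 ≈ 0.171.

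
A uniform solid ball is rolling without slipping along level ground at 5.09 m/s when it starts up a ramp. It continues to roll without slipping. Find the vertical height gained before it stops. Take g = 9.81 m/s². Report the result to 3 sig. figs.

h ≈ 1.85 m

For this body I = (2/5)MR², i.e. k = I/(MR²) = 0.4.
The rolling condition ω = v/R makes the rotational term ½I(v/R)² = ½kMv², so KE_total = ½(1+k)Mv² = (7/10)Mv².
All of this converts to potential energy at the highest point: (7/10)Mv₀² = Mgh.
Thus h = (1+k)v₀²/(2g) = 1.4 × 5.09² / (2 × 9.81) ≈ 1.85 m.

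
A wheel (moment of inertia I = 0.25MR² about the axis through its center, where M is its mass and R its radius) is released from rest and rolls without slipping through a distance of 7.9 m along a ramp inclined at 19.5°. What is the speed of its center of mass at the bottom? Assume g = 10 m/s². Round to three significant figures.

For this body I = 0.25MR², i.e. k = I/(MR²) = 0.25.
Rolling without slipping gives ω = v/R, so the total kinetic energy is ½Mv² + ½Iω² = ½(1+k)Mv² = (5/8)Mv².
The vertical drop is h = L sinθ = 7.9 × sin19.5° = 2.637 m.
Energy conservation: Mgh = (5/8)Mv², so v = √(2gh/(1+k)) = √(2 × 10 × 2.637 / 1.25) ≈ 6.50 m/s.

v ≈ 6.50 m/s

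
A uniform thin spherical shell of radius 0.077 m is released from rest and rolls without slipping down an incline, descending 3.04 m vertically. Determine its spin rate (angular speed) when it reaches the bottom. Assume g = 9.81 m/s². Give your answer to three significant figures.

ω ≈ 77.7 rad/s

With I = (2/3)MR², the ratio k = I/(MR²) is 2/3.
Pure rolling means v = ωR; then KE = ½Mv² + ½I(v/R)² = ½(1+k)Mv² = (5/6)Mv².
Energy conservation Mgh = ½(1+k)Mv² gives v = √(2gh/(1+k)) = √(2 × 9.81 × 3.04 / 1.667) = 5.982 m/s.
Then ω = v/R = 5.982 / 0.077 ≈ 77.7 rad/s.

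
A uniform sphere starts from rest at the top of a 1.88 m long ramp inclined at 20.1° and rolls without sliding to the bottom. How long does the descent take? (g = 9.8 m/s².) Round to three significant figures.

For this body I = (2/5)MR², i.e. k = I/(MR²) = 0.4.
Translational: Mg sinθ − f = Ma. Rotational about the CM: fR = Iα = kMRa, so f = kMa.
Hence a = g sinθ/(1+k) = 9.8×sin20.1°/1.4 = 2.406 m/s².
Starting from rest, L = ½at², so t = √(2L/a) = √(2×1.88/2.406) ≈ 1.25 s.

t ≈ 1.25 s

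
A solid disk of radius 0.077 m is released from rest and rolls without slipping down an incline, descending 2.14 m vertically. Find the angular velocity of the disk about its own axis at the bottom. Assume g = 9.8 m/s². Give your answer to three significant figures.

With I = (1/2)MR², the ratio k = I/(MR²) is 0.5.
The rolling condition ω = v/R makes the rotational term ½I(v/R)² = ½kMv², so KE_total = ½(1+k)Mv² = (3/4)Mv².
Energy conservation Mgh = ½(1+k)Mv² gives v = √(2gh/(1+k)) = √(2 × 9.8 × 2.14 / 1.5) = 5.288 m/s.
Then ω = v/R = 5.288 / 0.077 ≈ 68.7 rad/s.

ω ≈ 68.7 rad/s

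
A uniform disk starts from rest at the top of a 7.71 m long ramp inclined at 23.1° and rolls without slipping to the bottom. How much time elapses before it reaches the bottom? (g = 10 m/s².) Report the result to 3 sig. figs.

t ≈ 2.43 s

With I = (1/2)MR², the ratio k = I/(MR²) is 0.5.
Along the incline Mg sinθ − f = Ma, and torque about the center fR = Iα = kMR²(a/R) gives f = kMa.
Hence a = g sinθ/(1+k) = 10×sin23.1°/1.5 = 2.616 m/s².
With constant a from rest, t = √(2L/a) = √(2·7.71/2.616) ≈ 2.43 s.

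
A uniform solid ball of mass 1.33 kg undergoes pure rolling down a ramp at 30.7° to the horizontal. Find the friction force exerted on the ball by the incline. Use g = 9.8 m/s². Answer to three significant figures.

Here I = (2/5)MR², so the shape factor k = I/(MR²) = 0.4.
Translational: Mg sinθ − f = Ma. Rotational about the CM: fR = Iα = kMRa, so f = kMa.
Combining, a = g sinθ/(1+k) and f = kMa = kMg sinθ/(1+k).
f = 0.4 × 1.33 × 9.8 × sin30.7° / 1.4 ≈ 1.90 N.

f ≈ 1.90 N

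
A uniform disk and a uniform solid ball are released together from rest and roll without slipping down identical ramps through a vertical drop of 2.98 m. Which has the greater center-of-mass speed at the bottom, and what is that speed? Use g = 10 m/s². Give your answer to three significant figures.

the uniform solid ball, at v ≈ 6.52 m/s

For rolling without slipping, Mgh = ½(1+k)Mv² where k = I/(MR²), so v = √(2gh/(1+k)).
Uniform disk: k = 0.5, giving v = √(2×10×2.98/1.5) = 6.303 m/s.
Uniform solid ball: k = 0.4, giving v = √(2×10×2.98/1.4) = 6.525 m/s.
The smaller k wins: the uniform solid ball, at ≈ 6.52 m/s.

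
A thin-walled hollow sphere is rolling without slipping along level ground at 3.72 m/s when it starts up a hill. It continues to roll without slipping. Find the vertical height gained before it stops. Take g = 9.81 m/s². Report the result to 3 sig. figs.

Here I = (2/3)MR², so the shape factor k = I/(MR²) = 2/3.
The rolling condition ω = v/R makes the rotational term ½I(v/R)² = ½kMv², so KE_total = ½(1+k)Mv² = (5/6)Mv².
All of this converts to potential energy at the highest point: (5/6)Mv₀² = Mgh.
Thus h = (1+k)v₀²/(2g) = 1.667 × 3.72² / (2 × 9.81) ≈ 1.18 m.

h ≈ 1.18 m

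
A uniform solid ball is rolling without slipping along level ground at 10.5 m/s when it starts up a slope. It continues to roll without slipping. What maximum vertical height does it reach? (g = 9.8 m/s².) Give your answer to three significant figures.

h ≈ 7.88 m

With I = (2/5)MR², the ratio k = I/(MR²) is 0.4.
Pure rolling means v = ωR; then KE = ½Mv² + ½I(v/R)² = ½(1+k)Mv² = (7/10)Mv².
All of this converts to potential energy at the highest point: (7/10)Mv₀² = Mgh.
Thus h = (1+k)v₀²/(2g) = 1.4 × 10.5² / (2 × 9.8) ≈ 7.88 m.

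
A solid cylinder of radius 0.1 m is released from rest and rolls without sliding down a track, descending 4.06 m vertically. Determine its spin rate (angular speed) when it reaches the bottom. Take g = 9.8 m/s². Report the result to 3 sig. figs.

ω ≈ 72.8 rad/s

Here I = (1/2)MR², so the shape factor k = I/(MR²) = 0.5.
Pure rolling means v = ωR; then KE = ½Mv² + ½I(v/R)² = ½(1+k)Mv² = (3/4)Mv².
Energy conservation Mgh = ½(1+k)Mv² gives v = √(2gh/(1+k)) = √(2 × 9.8 × 4.06 / 1.5) = 7.284 m/s.
Then ω = v/R = 7.284 / 0.1 ≈ 72.8 rad/s.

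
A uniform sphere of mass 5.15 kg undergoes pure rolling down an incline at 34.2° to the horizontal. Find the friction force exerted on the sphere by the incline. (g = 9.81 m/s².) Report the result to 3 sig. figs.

The moment of inertia is (2/5)MR², giving k ≡ I/(MR²) = 0.4.
Translational: Mg sinθ − f = Ma. Rotational about the CM: fR = Iα = kMRa, so f = kMa.
Combining, a = g sinθ/(1+k) and f = kMa = kMg sinθ/(1+k).
f = 0.4 × 5.15 × 9.81 × sin34.2° / 1.4 ≈ 8.11 N.

f ≈ 8.11 N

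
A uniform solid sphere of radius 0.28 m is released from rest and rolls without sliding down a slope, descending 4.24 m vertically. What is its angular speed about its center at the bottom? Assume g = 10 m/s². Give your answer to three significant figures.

Here I = (2/5)MR², so the shape factor k = I/(MR²) = 0.4.
Rolling without slipping gives ω = v/R, so the total kinetic energy is ½Mv² + ½Iω² = ½(1+k)Mv² = (7/10)Mv².
Energy conservation Mgh = ½(1+k)Mv² gives v = √(2gh/(1+k)) = √(2 × 10 × 4.24 / 1.4) = 7.783 m/s.
Then ω = v/R = 7.783 / 0.28 ≈ 27.8 rad/s.

ω ≈ 27.8 rad/s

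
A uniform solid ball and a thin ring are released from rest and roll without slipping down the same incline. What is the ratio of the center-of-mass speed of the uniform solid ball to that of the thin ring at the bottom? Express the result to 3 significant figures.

v_ratio ≈ 1.20

Each satisfies Mgh = ½(1+k)Mv² with k = I/(MR²), so v ∝ 1/√(1+k).
For the uniform solid ball k = 0.4; for the thin ring k = 1.
v₁/v₂ = √((1+k₂)/(1+k₁)) = √(2/1.4) ≈ 1.20.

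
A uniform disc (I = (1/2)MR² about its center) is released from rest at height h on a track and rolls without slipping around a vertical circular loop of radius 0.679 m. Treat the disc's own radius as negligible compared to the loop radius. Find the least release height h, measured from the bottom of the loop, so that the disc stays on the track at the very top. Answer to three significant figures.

h_min ≈ 1.87 m

For this body I = (1/2)MR², i.e. k = I/(MR²) = 0.5.
At the top of the loop, the minimum-contact condition is Mg = Mv_top²/r, so v_top² = gr.
With ω = v/R, the kinetic energy at speed v is ½(1+k)Mv² = (3/4)Mv².
Energy conservation from release (height h) to the top (height 2r): Mgh = Mg(2r) + (3/4)M·gr.
Thus h_min = 2r + (1+k)r/2 = r(2 + 1.5/2) = 0.679 × 2.75 ≈ 1.87 m.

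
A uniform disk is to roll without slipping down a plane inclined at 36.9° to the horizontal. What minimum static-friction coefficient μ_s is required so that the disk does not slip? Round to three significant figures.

Here I = (1/2)MR², so the shape factor k = I/(MR²) = 0.5.
Translational: Mg sinθ − f = Ma. Rotational about the CM: fR = Iα = kMRa, so f = kMa.
These give a = g sinθ/(1+k) and the required friction f = kMg sinθ/(1+k).
With N = Mg cosθ, the no-slip condition f ≤ μN gives μ_min = f/N = k tanθ/(1+k).
μ_min = 0.5 × tan36.9° / 1.5 ≈ 0.250.

μ_min ≈ 0.250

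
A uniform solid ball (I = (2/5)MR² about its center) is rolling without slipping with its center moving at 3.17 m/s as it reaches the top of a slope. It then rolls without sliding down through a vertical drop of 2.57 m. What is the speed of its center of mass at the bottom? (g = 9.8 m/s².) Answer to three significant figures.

v ≈ 6.78 m/s

With I = (2/5)MR², the ratio k = I/(MR²) is 0.4.
Since it rolls without slipping, ω = v/R and KE = ½Mv² + ½Iω² = ½(1+k)Mv² = (7/10)Mv².
Conserving energy between top and bottom: (7/10)Mv² = (7/10)Mv₀² + Mgh, hence v² = v₀² + 2gh/(1+k).
v = √(3.17² + 2×9.8×2.57/1.4) = √46.03 ≈ 6.78 m/s.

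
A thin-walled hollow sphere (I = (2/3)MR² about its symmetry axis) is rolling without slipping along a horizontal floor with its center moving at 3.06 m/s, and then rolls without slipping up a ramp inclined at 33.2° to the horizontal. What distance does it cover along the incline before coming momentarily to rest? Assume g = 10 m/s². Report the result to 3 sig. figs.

For this body I = (2/3)MR², i.e. k = I/(MR²) = 2/3.
Rolling without slipping gives ω = v/R, so the total kinetic energy is ½Mv² + ½Iω² = ½(1+k)Mv² = (5/6)Mv².
Setting this equal to Mgh gives the vertical rise h = (1+k)v₀²/(2g) = 1.667×3.06²/(2×10) = 0.7803 m.
Along the incline, d = h/sinθ = 0.7803/sin33.2° ≈ 1.43 m.

d ≈ 1.43 m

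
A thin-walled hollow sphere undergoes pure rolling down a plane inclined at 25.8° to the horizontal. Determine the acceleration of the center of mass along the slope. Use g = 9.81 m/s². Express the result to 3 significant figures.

a ≈ 2.56 m/s²

The moment of inertia is (2/3)MR², giving k ≡ I/(MR²) = 2/3.
Newton's second law down the slope: Mg sinθ − f = Ma. The torque equation fR = Iα (with α = a/R) gives f = kMa.
Eliminating f: Mg sinθ = (1+k)Ma, so a = g sinθ/(1+k) = 9.81 × sin25.8° / 1.667 ≈ 2.56 m/s².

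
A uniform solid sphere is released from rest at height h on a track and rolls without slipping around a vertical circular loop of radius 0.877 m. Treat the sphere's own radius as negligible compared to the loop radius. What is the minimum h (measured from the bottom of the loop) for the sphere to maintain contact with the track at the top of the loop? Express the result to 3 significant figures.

h_min ≈ 2.37 m

Here I = (2/5)MR², so the shape factor k = I/(MR²) = 0.4.
At the top, contact is just lost when gravity alone supplies the centripetal force: Mg = Mv_top²/r, i.e. v_top² = gr.
With ω = v/R, the kinetic energy at speed v is ½(1+k)Mv² = (7/10)Mv².
Energy conservation from release (height h) to the top (height 2r): Mgh = Mg(2r) + (7/10)M·gr.
Thus h_min = 2r + (1+k)r/2 = r(2 + 1.4/2) = 0.877 × 2.7 ≈ 2.37 m.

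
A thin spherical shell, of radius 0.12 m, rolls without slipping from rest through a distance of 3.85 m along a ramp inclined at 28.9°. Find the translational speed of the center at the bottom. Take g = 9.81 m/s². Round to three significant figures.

v ≈ 4.68 m/s

For this body I = (2/3)MR², i.e. k = I/(MR²) = 2/3.
Since it rolls without slipping, ω = v/R and KE = ½Mv² + ½Iω² = ½(1+k)Mv² = (5/6)Mv².
The vertical drop is h = L sinθ = 3.85 × sin28.9° = 1.861 m.
Setting Mgh = (5/6)Mv² gives v = √(2gh/(1+k)) = √(2·9.81·1.861/1.667) ≈ 4.68 m/s.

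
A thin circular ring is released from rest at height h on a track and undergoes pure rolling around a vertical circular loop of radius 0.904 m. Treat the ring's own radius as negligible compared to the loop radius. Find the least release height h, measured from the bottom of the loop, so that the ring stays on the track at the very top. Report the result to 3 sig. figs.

For this body I = MR², i.e. k = I/(MR²) = 1.
At the top, contact is just lost when gravity alone supplies the centripetal force: Mg = Mv_top²/r, i.e. v_top² = gr.
With ω = v/R, the kinetic energy at speed v is ½(1+k)Mv² = Mv².
Energy conservation from release (height h) to the top (height 2r): Mgh = Mg(2r) + M·gr.
Thus h_min = 2r + (1+k)r/2 = r(2 + 2/2) = 0.904 × 3 ≈ 2.71 m.

h_min ≈ 2.71 m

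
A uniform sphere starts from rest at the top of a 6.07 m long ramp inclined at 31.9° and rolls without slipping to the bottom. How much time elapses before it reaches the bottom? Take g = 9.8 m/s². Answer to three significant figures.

Here I = (2/5)MR², so the shape factor k = I/(MR²) = 0.4.
Translational: Mg sinθ − f = Ma. Rotational about the CM: fR = Iα = kMRa, so f = kMa.
Hence a = g sinθ/(1+k) = 9.8×sin31.9°/1.4 = 3.699 m/s².
With constant a from rest, t = √(2L/a) = √(2·6.07/3.699) ≈ 1.81 s.

t ≈ 1.81 s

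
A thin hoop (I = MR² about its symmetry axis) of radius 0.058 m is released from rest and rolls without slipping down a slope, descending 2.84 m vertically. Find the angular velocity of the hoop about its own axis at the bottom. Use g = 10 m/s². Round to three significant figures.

Here I = MR², so the shape factor k = I/(MR²) = 1.
Pure rolling means v = ωR; then KE = ½Mv² + ½I(v/R)² = ½(1+k)Mv² = Mv².
Energy conservation Mgh = ½(1+k)Mv² gives v = √(2gh/(1+k)) = √(2 × 10 × 2.84 / 2) = 5.329 m/s.
The angular speed follows from ω = v/R = 5.329/0.058 ≈ 91.9 rad/s.

ω ≈ 91.9 rad/s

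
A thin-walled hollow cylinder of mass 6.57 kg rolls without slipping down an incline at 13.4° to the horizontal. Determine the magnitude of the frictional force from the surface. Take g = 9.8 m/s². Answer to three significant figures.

Here I = MR², so the shape factor k = I/(MR²) = 1.
Along the incline Mg sinθ − f = Ma, and torque about the center fR = Iα = kMR²(a/R) gives f = kMa.
Combining, a = g sinθ/(1+k) and f = kMa = kMg sinθ/(1+k).
f = 1 × 6.57 × 9.8 × sin13.4° / 2 ≈ 7.46 N.

f ≈ 7.46 N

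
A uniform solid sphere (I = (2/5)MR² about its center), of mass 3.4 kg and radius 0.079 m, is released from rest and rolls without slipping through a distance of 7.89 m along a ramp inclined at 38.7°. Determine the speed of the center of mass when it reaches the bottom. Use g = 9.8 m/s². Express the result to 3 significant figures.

v ≈ 8.31 m/s

Here I = (2/5)MR², so the shape factor k = I/(MR²) = 0.4.
Pure rolling means v = ωR; then KE = ½Mv² + ½I(v/R)² = ½(1+k)Mv² = (7/10)Mv².
The vertical drop is h = L sinθ = 7.89 × sin38.7° = 4.933 m.
Energy conservation: Mgh = (7/10)Mv², so v = √(2gh/(1+k)) = √(2 × 9.8 × 4.933 / 1.4) ≈ 8.31 m/s.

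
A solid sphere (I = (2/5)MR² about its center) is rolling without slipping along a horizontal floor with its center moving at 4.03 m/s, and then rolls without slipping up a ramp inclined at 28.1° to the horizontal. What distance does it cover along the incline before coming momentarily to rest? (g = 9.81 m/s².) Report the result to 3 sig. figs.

For this body I = (2/5)MR², i.e. k = I/(MR²) = 0.4.
Pure rolling means v = ωR; then KE = ½Mv² + ½I(v/R)² = ½(1+k)Mv² = (7/10)Mv².
Setting this equal to Mgh gives the vertical rise h = (1+k)v₀²/(2g) = 1.4×4.03²/(2×9.81) = 1.159 m.
The distance along the slope is d = h/sinθ = 1.159/sin28.1° ≈ 2.46 m.

d ≈ 2.46 m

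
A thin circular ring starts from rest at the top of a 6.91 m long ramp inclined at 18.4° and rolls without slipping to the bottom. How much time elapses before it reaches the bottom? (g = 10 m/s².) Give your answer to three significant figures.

t ≈ 2.96 s

For this body I = MR², i.e. k = I/(MR²) = 1.
Along the incline Mg sinθ − f = Ma, and torque about the center fR = Iα = kMR²(a/R) gives f = kMa.
Hence a = g sinθ/(1+k) = 10×sin18.4°/2 = 1.578 m/s².
With constant a from rest, t = √(2L/a) = √(2·6.91/1.578) ≈ 2.96 s.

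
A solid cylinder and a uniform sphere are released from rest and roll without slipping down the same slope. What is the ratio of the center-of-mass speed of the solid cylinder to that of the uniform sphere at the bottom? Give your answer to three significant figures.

v_ratio ≈ 0.966

Each satisfies Mgh = ½(1+k)Mv² with k = I/(MR²), so v ∝ 1/√(1+k).
For the solid cylinder k = 0.5; for the uniform sphere k = 0.4.
v₁/v₂ = √((1+k₂)/(1+k₁)) = √(1.4/1.5) ≈ 0.966.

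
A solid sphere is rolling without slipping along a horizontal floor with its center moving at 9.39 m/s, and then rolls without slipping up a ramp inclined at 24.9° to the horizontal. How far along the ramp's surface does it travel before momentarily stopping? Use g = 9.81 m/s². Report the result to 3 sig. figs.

d ≈ 14.9 m

With I = (2/5)MR², the ratio k = I/(MR²) is 0.4.
The rolling condition ω = v/R makes the rotational term ½I(v/R)² = ½kMv², so KE_total = ½(1+k)Mv² = (7/10)Mv².
Setting this equal to Mgh gives the vertical rise h = (1+k)v₀²/(2g) = 1.4×9.39²/(2×9.81) = 6.292 m.
Along the incline, d = h/sinθ = 6.292/sin24.9° ≈ 14.9 m.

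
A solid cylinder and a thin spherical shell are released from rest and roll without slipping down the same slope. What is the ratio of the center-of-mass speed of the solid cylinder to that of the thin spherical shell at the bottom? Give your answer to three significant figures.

Each satisfies Mgh = ½(1+k)Mv² with k = I/(MR²), so v ∝ 1/√(1+k).
For the solid cylinder k = 0.5; for the thin spherical shell k = 2/3.
v₁/v₂ = √((1+k₂)/(1+k₁)) = √(1.667/1.5) ≈ 1.05.

v_ratio ≈ 1.05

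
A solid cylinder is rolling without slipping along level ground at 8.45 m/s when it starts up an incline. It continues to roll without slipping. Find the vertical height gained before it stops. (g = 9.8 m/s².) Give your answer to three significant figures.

The moment of inertia is (1/2)MR², giving k ≡ I/(MR²) = 0.5.
Pure rolling means v = ωR; then KE = ½Mv² + ½I(v/R)² = ½(1+k)Mv² = (3/4)Mv².
All of this converts to potential energy at the highest point: (3/4)Mv₀² = Mgh.
Thus h = (1+k)v₀²/(2g) = 1.5 × 8.45² / (2 × 9.8) ≈ 5.46 m.

h ≈ 5.46 m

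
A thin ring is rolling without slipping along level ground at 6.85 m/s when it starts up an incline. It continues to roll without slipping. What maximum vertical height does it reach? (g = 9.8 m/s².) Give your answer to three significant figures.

h ≈ 4.79 m

Here I = MR², so the shape factor k = I/(MR²) = 1.
Pure rolling means v = ωR; then KE = ½Mv² + ½I(v/R)² = ½(1+k)Mv² = Mv².
All of this converts to potential energy at the highest point: Mv₀² = Mgh.
Thus h = (1+k)v₀²/(2g) = 2 × 6.85² / (2 × 9.8) ≈ 4.79 m.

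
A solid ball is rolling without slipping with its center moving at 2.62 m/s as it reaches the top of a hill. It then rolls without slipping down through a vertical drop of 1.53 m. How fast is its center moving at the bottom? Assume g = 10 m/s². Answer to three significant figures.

v ≈ 5.36 m/s

The moment of inertia is (2/5)MR², giving k ≡ I/(MR²) = 0.4.
Since it rolls without slipping, ω = v/R and KE = ½Mv² + ½Iω² = ½(1+k)Mv² = (7/10)Mv².
Conserving energy between top and bottom: (7/10)Mv² = (7/10)Mv₀² + Mgh, hence v² = v₀² + 2gh/(1+k).
v = √(2.62² + 2×10×1.53/1.4) = √28.72 ≈ 5.36 m/s.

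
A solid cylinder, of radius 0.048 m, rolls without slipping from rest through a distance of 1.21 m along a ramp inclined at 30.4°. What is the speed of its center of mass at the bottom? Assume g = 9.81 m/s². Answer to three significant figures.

For this body I = (1/2)MR², i.e. k = I/(MR²) = 0.5.
Since it rolls without slipping, ω = v/R and KE = ½Mv² + ½Iω² = ½(1+k)Mv² = (3/4)Mv².
The vertical drop is h = L sinθ = 1.21 × sin30.4° = 0.6123 m.
Energy conservation: Mgh = (3/4)Mv², so v = √(2gh/(1+k)) = √(2 × 9.81 × 0.6123 / 1.5) ≈ 2.83 m/s.

v ≈ 2.83 m/s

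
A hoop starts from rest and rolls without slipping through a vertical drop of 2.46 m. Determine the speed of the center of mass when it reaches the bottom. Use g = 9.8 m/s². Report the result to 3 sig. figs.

For this body I = MR², i.e. k = I/(MR²) = 1.
Pure rolling means v = ωR; then KE = ½Mv² + ½I(v/R)² = ½(1+k)Mv² = Mv².
Energy conservation: Mgh = Mv², so v = √(2gh/(1+k)) = √(2 × 9.8 × 2.46 / 2) ≈ 4.91 m/s.

v ≈ 4.91 m/s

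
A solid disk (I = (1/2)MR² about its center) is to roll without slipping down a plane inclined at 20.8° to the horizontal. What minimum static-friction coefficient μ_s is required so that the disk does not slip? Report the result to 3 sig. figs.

μ_min ≈ 0.127

Here I = (1/2)MR², so the shape factor k = I/(MR²) = 0.5.
Translational: Mg sinθ − f = Ma. Rotational about the CM: fR = Iα = kMRa, so f = kMa.
These give a = g sinθ/(1+k) and the required friction f = kMg sinθ/(1+k).
The normal force is N = Mg cosθ, so μ_min = f/N = k tanθ/(1+k).
μ_min = 0.5 × tan20.8° / 1.5 ≈ 0.127.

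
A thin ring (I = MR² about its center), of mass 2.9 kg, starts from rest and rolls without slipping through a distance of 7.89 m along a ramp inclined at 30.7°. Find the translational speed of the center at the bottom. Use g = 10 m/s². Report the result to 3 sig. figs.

v ≈ 6.35 m/s

With I = MR², the ratio k = I/(MR²) is 1.
Rolling without slipping gives ω = v/R, so the total kinetic energy is ½Mv² + ½Iω² = ½(1+k)Mv² = Mv².
The vertical drop is h = L sinθ = 7.89 × sin30.7° = 4.028 m.
Energy conservation: Mgh = Mv², so v = √(2gh/(1+k)) = √(2 × 10 × 4.028 / 2) ≈ 6.35 m/s.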